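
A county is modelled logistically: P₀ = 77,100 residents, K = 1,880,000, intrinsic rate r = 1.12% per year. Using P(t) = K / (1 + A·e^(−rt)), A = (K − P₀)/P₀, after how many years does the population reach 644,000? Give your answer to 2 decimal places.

A = (1880000 − 77100)/77100 = 23.38392
644000 = 1880000/(1 + 23.38392·e^(−0.0112t)) → 1 + 23.38392·e^(−0.0112t) = 2.91925
e^(−0.0112t) = 0.082076 → t = ln(12.18385)/0.0112 = 2.50011/0.0112

t ≈ 223.22 years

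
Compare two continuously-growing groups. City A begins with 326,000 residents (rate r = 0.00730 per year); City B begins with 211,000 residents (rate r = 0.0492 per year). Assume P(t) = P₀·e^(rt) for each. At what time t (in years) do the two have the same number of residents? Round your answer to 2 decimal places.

t ≈ 10.38 years

326000·e^(0.0073t) = 211000·e^(0.0492t)
326000/211000 = e^((0.0492 − 0.0073)t) → ln(1.54502) = 0.0419·t
t = 0.43504 / 0.0419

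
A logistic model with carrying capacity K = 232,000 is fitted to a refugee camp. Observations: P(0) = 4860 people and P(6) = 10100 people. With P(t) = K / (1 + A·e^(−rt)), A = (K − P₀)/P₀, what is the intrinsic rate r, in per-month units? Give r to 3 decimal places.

r ≈ 0.126 per month

A = (232000 − 4860)/4860 = 46.73663
10100 = 232000/(1 + 46.73663·e^(−r·6)) → e^(−6r) = (22.9703 − 1)/46.73663 = 0.470087
r = −ln(0.470087)/6 = 0.75484/6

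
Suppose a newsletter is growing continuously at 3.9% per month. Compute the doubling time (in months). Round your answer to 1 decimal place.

doubling time ≈ 17.8 months

doubling time = ln(2) / |r| = 0.69315 / 0.039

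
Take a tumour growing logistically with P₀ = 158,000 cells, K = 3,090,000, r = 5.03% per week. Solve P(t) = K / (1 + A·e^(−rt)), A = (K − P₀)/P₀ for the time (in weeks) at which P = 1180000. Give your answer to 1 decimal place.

A = (3090000 − 158000)/158000 = 18.55696
1180000 = 3090000/(1 + 18.55696·e^(−0.0503t)) → 1 + 18.55696·e^(−0.0503t) = 2.61864
e^(−0.0503t) = 0.087226 → t = ln(11.46451)/0.0503 = 2.43926/0.0503

t ≈ 48.5 weeks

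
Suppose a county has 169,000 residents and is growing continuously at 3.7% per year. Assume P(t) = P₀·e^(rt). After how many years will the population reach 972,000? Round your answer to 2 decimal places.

972000 = 169000 · e^(0.037·t)
t = ln(972000/169000) / 0.037 = ln(5.75148) / 0.037 = 1.74946 / 0.037

t ≈ 47.28 years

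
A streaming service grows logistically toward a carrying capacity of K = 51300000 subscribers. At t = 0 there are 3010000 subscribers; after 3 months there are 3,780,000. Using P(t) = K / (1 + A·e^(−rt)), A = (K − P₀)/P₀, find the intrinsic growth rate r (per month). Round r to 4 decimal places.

r ≈ 0.0813 per month

A = (51300000 − 3010000)/3010000 = 16.04319
3780000 = 51300000/(1 + 16.04319·e^(−r·3)) → e^(−3r) = (13.57143 − 1)/16.04319 = 0.783599
r = −ln(0.783599)/3 = 0.24386/3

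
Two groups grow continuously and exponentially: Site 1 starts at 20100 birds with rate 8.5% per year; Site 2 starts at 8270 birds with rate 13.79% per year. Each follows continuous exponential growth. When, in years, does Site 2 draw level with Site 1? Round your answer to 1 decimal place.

t ≈ 16.8 years

20100·e^(0.085t) = 8270·e^(0.1379t)
20100/8270 = e^((0.1379 − 0.085)t) → ln(2.43047) = 0.0529·t
t = 0.88809 / 0.0529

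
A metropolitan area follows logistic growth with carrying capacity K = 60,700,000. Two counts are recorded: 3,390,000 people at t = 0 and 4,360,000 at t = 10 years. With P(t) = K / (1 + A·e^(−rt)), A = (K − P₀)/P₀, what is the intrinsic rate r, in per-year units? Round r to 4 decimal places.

r ≈ 0.0269 per year

A = (60700000 − 3390000)/3390000 = 16.9056
4360000 = 60700000/(1 + 16.9056·e^(−r·10)) → e^(−10r) = (13.92202 − 1)/16.9056 = 0.764363
r = −ln(0.764363)/10 = 0.26871/10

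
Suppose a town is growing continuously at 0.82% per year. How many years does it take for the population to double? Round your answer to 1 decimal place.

doubling time = ln(2) / |r| = 0.69315 / 0.0082

doubling time ≈ 84.5 years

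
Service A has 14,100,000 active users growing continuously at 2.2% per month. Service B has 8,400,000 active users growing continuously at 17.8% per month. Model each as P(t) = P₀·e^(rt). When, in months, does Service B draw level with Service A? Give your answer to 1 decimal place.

t ≈ 3.3 months

14100000·e^(0.022t) = 8400000·e^(0.178t)
14100000/8400000 = e^((0.178 − 0.022)t) → ln(1.67857) = 0.156·t
t = 0.51794 / 0.156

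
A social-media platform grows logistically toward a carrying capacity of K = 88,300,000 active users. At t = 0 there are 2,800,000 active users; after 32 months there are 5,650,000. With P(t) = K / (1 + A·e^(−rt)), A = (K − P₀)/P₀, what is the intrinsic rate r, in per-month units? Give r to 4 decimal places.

r ≈ 0.0230 per month

A = (88300000 − 2800000)/2800000 = 30.53571
5650000 = 88300000/(1 + 30.53571·e^(−r·32)) → e^(−32r) = (15.62832 − 1)/30.53571 = 0.479056
r = −ln(0.479056)/32 = 0.73594/32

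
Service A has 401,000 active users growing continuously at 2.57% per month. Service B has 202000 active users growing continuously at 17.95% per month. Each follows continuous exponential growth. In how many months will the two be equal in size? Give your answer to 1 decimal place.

401000·e^(0.0257t) = 202000·e^(0.1795t)
401000/202000 = e^((0.1795 − 0.0257)t) → ln(1.98515) = 0.1538·t
t = 0.68569 / 0.1538

t ≈ 4.5 months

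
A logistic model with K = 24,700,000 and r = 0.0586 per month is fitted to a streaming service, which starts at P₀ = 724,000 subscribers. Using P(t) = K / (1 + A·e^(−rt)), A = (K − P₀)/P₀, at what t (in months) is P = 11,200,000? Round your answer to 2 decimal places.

t ≈ 56.54 months

A = (24700000 − 724000)/724000 = 33.11602
11200000 = 24700000/(1 + 33.11602·e^(−0.0586t)) → 1 + 33.11602·e^(−0.0586t) = 2.20536
e^(−0.0586t) = 0.036398 → t = ln(27.47403)/0.0586 = 3.31324/0.0586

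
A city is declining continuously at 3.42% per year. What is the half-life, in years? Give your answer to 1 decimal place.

half-life = ln(2) / |r| = 0.69315 / 0.0342

half-life ≈ 20.3 years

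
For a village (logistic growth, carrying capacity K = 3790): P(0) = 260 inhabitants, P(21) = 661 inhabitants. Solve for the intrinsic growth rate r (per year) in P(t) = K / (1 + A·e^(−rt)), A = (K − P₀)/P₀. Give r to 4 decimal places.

A = (3790 − 260)/260 = 13.57692
661 = 3790/(1 + 13.57692·e^(−r·21)) → e^(−21r) = (5.73374 − 1)/13.57692 = 0.34866
r = −ln(0.34866)/21 = 1.05366/21

r ≈ 0.0502 per year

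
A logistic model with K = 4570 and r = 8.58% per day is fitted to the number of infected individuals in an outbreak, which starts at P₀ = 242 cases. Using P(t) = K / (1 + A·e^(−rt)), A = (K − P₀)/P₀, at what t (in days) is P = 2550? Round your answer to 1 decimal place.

t ≈ 36.3 days

A = (4570 − 242)/242 = 17.8843
2550 = 4570/(1 + 17.8843·e^(−0.0858t)) → 1 + 17.8843·e^(−0.0858t) = 1.79216
e^(−0.0858t) = 0.044293 → t = ln(22.57671)/0.0858 = 3.11692/0.0858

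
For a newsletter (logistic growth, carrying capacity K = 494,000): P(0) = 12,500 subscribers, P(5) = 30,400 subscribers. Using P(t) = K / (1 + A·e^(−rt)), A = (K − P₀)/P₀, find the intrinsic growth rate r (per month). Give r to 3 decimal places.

A = (494000 − 12500)/12500 = 38.52
30400 = 494000/(1 + 38.52·e^(−r·5)) → e^(−5r) = (16.25 − 1)/38.52 = 0.395898
r = −ln(0.395898)/5 = 0.9266/5

r ≈ 0.185 per month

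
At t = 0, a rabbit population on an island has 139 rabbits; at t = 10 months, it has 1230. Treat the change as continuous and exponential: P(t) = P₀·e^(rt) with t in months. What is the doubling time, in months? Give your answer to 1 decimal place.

r = ln(1230/139) / 10 = ln(8.84892) / 10 ≈ 0.21803 per month
doubling time = ln 2 / |r| = 0.69315 / 0.21803

doubling time ≈ 3.2 months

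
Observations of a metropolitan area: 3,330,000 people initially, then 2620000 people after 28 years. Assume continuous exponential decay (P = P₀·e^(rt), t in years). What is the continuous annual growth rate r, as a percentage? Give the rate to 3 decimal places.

2620000 = 3330000 · e^(r·28)
e^(28r) = 2620000/3330000 = 0.78679
r = ln(0.78679) / 28 = -0.2398 / 28

r ≈ -0.856% per year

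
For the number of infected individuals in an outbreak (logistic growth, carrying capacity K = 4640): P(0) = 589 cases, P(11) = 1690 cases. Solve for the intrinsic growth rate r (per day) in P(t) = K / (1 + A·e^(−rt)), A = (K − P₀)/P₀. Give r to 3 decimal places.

r ≈ 0.125 per day

A = (4640 − 589)/589 = 6.87776
1690 = 4640/(1 + 6.87776·e^(−r·11)) → e^(−11r) = (2.74556 − 1)/6.87776 = 0.253798
r = −ln(0.253798)/11 = 1.37122/11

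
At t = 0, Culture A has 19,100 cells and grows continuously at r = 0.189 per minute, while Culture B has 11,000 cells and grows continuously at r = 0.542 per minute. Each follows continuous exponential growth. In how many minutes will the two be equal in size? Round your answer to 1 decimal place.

19100·e^(0.189t) = 11000·e^(0.542t)
19100/11000 = e^((0.542 − 0.189)t) → ln(1.73636) = 0.353·t
t = 0.55179 / 0.353

t ≈ 1.6 minutes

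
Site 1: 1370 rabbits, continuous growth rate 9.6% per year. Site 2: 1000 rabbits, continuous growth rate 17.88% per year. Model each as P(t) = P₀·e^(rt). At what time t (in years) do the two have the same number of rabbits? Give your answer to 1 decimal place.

t ≈ 3.8 years

1370·e^(0.096t) = 1000·e^(0.1788t)
1370/1000 = e^((0.1788 − 0.096)t) → ln(1.37) = 0.0828·t
t = 0.31481 / 0.0828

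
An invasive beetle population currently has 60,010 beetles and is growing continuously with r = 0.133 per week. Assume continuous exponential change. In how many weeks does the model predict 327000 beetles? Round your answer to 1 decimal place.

327000 = 60010 · e^(0.133·t)
t = ln(327000/60010) / 0.133 = ln(5.44909) / 0.133 = 1.69545 / 0.133

t ≈ 12.7 weeks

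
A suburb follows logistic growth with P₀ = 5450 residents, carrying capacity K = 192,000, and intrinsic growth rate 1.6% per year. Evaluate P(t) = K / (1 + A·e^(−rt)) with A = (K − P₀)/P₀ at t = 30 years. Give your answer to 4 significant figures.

A = (192000 − 5450)/5450 = 34.22936
P(30) = 192000 / (1 + 34.22936·e^(−0.016·30)) = 192000 / (1 + 34.22936·0.618783)
= 192000 / 22.18056 ≈ 8656.23

≈ 8,656 residents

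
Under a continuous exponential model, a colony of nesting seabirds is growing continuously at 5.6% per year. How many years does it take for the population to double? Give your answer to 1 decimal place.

doubling time = ln(2) / |r| = 0.69315 / 0.056

doubling time ≈ 12.4 years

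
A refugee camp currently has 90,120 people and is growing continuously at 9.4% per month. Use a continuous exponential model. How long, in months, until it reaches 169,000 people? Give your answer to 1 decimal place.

169000 = 90120 · e^(0.094·t)
t = ln(169000/90120) / 0.094 = ln(1.87528) / 0.094 = 0.62876 / 0.094

t ≈ 6.7 months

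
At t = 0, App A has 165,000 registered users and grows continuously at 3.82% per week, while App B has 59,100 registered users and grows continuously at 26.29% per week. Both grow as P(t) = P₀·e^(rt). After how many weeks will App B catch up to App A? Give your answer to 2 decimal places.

t ≈ 4.57 weeks

165000·e^(0.0382t) = 59100·e^(0.2629t)
165000/59100 = e^((0.2629 − 0.0382)t) → ln(2.79188) = 0.2247·t
t = 1.02671 / 0.2247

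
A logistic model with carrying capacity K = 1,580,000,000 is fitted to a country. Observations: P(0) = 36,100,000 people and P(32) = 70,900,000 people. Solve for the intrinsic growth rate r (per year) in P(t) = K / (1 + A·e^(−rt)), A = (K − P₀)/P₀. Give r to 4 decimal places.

A = (1580000000 − 36100000)/36100000 = 42.76731
70900000 = 1580000000/(1 + 42.76731·e^(−r·32)) → e^(−32r) = (22.28491 − 1)/42.76731 = 0.497691
r = −ln(0.497691)/32 = 0.69778/32

r ≈ 0.0218 per year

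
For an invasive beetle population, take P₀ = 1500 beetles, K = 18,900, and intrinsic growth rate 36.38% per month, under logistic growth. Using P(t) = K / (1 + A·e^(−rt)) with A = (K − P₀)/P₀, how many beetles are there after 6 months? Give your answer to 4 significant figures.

≈ 8,190 beetles

A = (18900 − 1500)/1500 = 11.6
P(6) = 18900 / (1 + 11.6·e^(−0.3638·6)) = 18900 / (1 + 11.6·0.112725)
= 18900 / 2.30762 ≈ 8190.27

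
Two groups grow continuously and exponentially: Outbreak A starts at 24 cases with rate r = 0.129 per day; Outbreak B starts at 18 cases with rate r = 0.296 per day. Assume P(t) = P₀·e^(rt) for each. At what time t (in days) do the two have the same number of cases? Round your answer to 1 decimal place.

24·e^(0.129t) = 18·e^(0.296t)
24/18 = e^((0.296 − 0.129)t) → ln(1.33333) = 0.167·t
t = 0.28768 / 0.167

t ≈ 1.7 days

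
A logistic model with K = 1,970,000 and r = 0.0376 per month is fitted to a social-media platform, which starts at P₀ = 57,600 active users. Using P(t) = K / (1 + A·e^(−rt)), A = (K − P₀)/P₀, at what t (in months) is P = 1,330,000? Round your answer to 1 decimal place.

t ≈ 112.6 months

A = (1970000 − 57600)/57600 = 33.20139
1330000 = 1970000/(1 + 33.20139·e^(−0.0376t)) → 1 + 33.20139·e^(−0.0376t) = 1.4812
e^(−0.0376t) = 0.014493 → t = ln(68.99664)/0.0376 = 4.23406/0.0376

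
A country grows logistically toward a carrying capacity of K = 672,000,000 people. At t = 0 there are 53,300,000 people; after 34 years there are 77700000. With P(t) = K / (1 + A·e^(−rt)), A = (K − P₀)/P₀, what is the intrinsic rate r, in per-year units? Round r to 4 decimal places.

A = (672000000 − 53300000)/53300000 = 11.60788
77700000 = 672000000/(1 + 11.60788·e^(−r·34)) → e^(−34r) = (8.64865 − 1)/11.60788 = 0.658919
r = −ln(0.658919)/34 = 0.41716/34

r ≈ 0.0123 per year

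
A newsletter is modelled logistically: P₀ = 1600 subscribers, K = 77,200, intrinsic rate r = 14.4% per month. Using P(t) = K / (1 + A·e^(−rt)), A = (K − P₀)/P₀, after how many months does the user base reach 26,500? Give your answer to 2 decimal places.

t ≈ 22.27 months

A = (77200 − 1600)/1600 = 47.25
26500 = 77200/(1 + 47.25·e^(−0.144t)) → 1 + 47.25·e^(−0.144t) = 2.91321
e^(−0.144t) = 0.040491 → t = ln(24.69675)/0.144 = 3.20667/0.144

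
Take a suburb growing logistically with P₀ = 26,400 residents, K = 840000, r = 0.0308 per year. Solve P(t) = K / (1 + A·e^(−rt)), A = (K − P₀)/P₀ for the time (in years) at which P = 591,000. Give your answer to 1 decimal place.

A = (840000 − 26400)/26400 = 30.81818
591000 = 840000/(1 + 30.81818·e^(−0.0308t)) → 1 + 30.81818·e^(−0.0308t) = 1.42132
e^(−0.0308t) = 0.013671 → t = ln(73.14677)/0.0308 = 4.29247/0.0308

t ≈ 139.4 years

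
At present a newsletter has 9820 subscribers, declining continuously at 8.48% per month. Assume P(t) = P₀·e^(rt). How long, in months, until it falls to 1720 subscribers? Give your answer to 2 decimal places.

1720 = 9820 · e^(-0.0848·t)
t = ln(1720/9820) / -0.0848 = ln(0.17515) / -0.0848 = -1.7421 / -0.0848

t ≈ 20.54 months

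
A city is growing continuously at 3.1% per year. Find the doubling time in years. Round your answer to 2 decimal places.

doubling time = ln(2) / |r| = 0.69315 / 0.031

doubling time ≈ 22.36 years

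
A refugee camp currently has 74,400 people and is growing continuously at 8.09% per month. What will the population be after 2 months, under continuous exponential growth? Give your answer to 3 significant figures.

P(2) = 74400 · e^(0.0809·2) = 74400 · e^(0.1618)
= 74400 · 1.17563 ≈ 87466.51

≈ 87,500 people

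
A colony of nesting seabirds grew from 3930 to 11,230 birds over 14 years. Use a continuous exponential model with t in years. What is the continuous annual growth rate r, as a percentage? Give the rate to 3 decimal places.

11230 = 3930 · e^(r·14)
e^(14r) = 11230/3930 = 2.85751
r = ln(2.85751) / 14 = 1.04995 / 14

r ≈ 7.500% per year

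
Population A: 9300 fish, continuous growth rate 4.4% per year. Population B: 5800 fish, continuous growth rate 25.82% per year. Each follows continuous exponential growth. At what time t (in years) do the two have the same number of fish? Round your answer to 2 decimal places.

t ≈ 2.20 years

9300·e^(0.044t) = 5800·e^(0.2582t)
9300/5800 = e^((0.2582 − 0.044)t) → ln(1.60345) = 0.2142·t
t = 0.47216 / 0.2142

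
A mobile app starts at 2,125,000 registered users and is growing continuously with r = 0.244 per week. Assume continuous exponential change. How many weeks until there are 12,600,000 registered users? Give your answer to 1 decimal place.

t ≈ 7.3 weeks

12600000 = 2125000 · e^(0.244·t)
t = ln(12600000/2125000) / 0.244 = ln(5.92941) / 0.244 = 1.77993 / 0.244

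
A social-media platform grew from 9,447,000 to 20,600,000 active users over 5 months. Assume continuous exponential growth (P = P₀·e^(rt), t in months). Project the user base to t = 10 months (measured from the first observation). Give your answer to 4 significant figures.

r = ln(20600000/9447000) / 5 ≈ 0.155919 per month
P(10) = 9447000 · e^(0.155919·10) = 9447000 · 4.75496 ≈ 44920080.45

≈ 44,920,000 active users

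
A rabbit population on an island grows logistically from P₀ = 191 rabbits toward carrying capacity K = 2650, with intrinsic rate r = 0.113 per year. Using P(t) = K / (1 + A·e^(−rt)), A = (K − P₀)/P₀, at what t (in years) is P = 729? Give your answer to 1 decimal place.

A = (2650 − 191)/191 = 12.87435
729 = 2650/(1 + 12.87435·e^(−0.113t)) → 1 + 12.87435·e^(−0.113t) = 3.63512
e^(−0.113t) = 0.20468 → t = ln(4.88568)/0.113 = 1.58631/0.113

t ≈ 14.0 years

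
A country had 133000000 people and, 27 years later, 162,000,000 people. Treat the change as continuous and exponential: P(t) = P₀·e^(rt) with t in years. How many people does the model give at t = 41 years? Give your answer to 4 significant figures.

r = ln(162000000/133000000) / 27 ≈ 0.007305 per year
P(41) = 133000000 · e^(0.007305·41) = 133000000 · 1.34922 ≈ 179445701.72

≈ 179,400,000 people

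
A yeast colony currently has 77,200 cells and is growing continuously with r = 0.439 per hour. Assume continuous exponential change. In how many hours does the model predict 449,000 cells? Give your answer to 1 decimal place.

t ≈ 4.0 hours

449000 = 77200 · e^(0.439·t)
t = ln(449000/77200) / 0.439 = ln(5.81606) / 0.439 = 1.76062 / 0.439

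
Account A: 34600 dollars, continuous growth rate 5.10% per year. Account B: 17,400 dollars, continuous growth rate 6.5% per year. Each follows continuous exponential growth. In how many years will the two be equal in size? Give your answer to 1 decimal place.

34600·e^(0.051t) = 17400·e^(0.065t)
34600/17400 = e^((0.065 − 0.051)t) → ln(1.98851) = 0.014·t
t = 0.68738 / 0.014

t ≈ 49.1 years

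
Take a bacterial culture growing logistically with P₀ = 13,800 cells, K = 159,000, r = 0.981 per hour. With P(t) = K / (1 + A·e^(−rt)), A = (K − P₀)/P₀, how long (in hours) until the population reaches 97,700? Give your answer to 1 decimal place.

A = (159000 − 13800)/13800 = 10.52174
97700 = 159000/(1 + 10.52174·e^(−0.981t)) → 1 + 10.52174·e^(−0.981t) = 1.62743
e^(−0.981t) = 0.059632 → t = ln(16.76956)/0.981 = 2.81957/0.981

t ≈ 2.9 hours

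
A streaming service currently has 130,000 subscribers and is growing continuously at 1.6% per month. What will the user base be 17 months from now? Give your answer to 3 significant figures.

≈ 171,000 subscribers

P(17) = 130000 · e^(0.016·17) = 130000 · e^(0.272)
= 130000 · 1.31259 ≈ 170636.31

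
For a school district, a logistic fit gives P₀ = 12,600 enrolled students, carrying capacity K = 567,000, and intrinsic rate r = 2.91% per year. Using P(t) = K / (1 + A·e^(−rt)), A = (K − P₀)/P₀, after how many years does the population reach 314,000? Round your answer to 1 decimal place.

t ≈ 137.5 years

A = (567000 − 12600)/12600 = 44
314000 = 567000/(1 + 44·e^(−0.0291t)) → 1 + 44·e^(−0.0291t) = 1.80573
e^(−0.0291t) = 0.018312 → t = ln(54.6087)/0.0291 = 4.00019/0.0291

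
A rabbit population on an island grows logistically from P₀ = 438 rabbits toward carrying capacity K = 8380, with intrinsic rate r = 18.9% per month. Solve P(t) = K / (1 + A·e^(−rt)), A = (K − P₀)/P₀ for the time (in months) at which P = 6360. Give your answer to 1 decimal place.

A = (8380 − 438)/438 = 18.13242
6360 = 8380/(1 + 18.13242·e^(−0.189t)) → 1 + 18.13242·e^(−0.189t) = 1.31761
e^(−0.189t) = 0.017516 → t = ln(57.09019)/0.189 = 4.04463/0.189

t ≈ 21.4 months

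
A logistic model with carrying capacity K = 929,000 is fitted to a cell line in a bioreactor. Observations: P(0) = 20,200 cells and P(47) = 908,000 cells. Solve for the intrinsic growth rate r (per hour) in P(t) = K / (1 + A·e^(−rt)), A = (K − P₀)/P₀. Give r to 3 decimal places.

A = (929000 − 20200)/20200 = 44.9901
908000 = 929000/(1 + 44.9901·e^(−r·47)) → e^(−47r) = (1.02313 − 1)/44.9901 = 0.000514
r = −ln(0.000514)/47 = 7.57316/47

r ≈ 0.161 per hour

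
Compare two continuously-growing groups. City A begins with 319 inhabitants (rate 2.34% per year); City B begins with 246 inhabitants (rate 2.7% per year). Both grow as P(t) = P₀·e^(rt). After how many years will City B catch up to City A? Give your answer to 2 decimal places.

t ≈ 72.18 years

319·e^(0.0234t) = 246·e^(0.027t)
319/246 = e^((0.027 − 0.0234)t) → ln(1.29675) = 0.0036·t
t = 0.25986 / 0.0036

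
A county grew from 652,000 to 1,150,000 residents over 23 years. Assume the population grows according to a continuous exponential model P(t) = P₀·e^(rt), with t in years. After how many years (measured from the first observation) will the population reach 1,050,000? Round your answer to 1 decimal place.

r = ln(1150000/652000) / 23 ≈ 0.024673 per year
t = ln(1050000/652000) / r = 0.4765 / 0.024673 ≈ 19.313

t ≈ 19.3 years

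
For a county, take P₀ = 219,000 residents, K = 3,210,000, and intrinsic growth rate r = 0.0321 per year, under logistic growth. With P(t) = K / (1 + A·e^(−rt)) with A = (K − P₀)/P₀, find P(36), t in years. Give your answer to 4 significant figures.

≈ 605,600 residents

A = (3210000 − 219000)/219000 = 13.65753
P(36) = 3210000 / (1 + 13.65753·e^(−0.0321·36)) = 3210000 / (1 + 13.65753·0.314869)
= 3210000 / 5.30033 ≈ 605622.88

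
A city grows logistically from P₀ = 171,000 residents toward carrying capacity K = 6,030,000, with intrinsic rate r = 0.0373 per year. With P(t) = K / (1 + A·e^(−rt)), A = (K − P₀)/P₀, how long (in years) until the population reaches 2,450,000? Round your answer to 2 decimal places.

t ≈ 84.58 years

A = (6030000 − 171000)/171000 = 34.26316
2450000 = 6030000/(1 + 34.26316·e^(−0.0373t)) → 1 + 34.26316·e^(−0.0373t) = 2.46122
e^(−0.0373t) = 0.042647 → t = ln(23.44825)/0.0373 = 3.1548/0.0373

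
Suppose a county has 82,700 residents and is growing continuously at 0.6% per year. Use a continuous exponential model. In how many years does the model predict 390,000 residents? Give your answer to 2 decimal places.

t ≈ 258.49 years

390000 = 82700 · e^(0.006·t)
t = ln(390000/82700) / 0.006 = ln(4.71584) / 0.006 = 1.55093 / 0.006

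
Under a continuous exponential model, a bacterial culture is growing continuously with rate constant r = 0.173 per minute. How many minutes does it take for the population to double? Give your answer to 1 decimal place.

doubling time ≈ 4.0 minutes

doubling time = ln(2) / |r| = 0.69315 / 0.173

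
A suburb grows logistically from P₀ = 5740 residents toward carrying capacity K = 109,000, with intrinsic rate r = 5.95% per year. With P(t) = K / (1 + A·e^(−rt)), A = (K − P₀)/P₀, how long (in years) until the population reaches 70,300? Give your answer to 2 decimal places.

t ≈ 58.60 years

A = (109000 − 5740)/5740 = 17.98955
70300 = 109000/(1 + 17.98955·e^(−0.0595t)) → 1 + 17.98955·e^(−0.0595t) = 1.5505
e^(−0.0595t) = 0.030601 → t = ln(32.67869)/0.0595 = 3.48672/0.0595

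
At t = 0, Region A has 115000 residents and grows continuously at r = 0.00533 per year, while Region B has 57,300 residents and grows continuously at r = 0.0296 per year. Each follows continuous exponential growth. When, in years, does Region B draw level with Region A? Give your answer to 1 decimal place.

t ≈ 28.7 years

115000·e^(0.00533t) = 57300·e^(0.0296t)
115000/57300 = e^((0.0296 − 0.00533)t) → ln(2.00698) = 0.02427·t
t = 0.69663 / 0.02427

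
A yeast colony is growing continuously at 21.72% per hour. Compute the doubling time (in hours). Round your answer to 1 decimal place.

doubling time ≈ 3.2 hours

doubling time = ln(2) / |r| = 0.69315 / 0.2172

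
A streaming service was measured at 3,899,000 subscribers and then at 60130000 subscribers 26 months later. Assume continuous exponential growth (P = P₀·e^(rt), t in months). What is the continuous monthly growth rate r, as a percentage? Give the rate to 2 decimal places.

r ≈ 10.52% per month

60130000 = 3899000 · e^(r·26)
e^(26r) = 60130000/3899000 = 15.4219
r = ln(15.4219) / 26 = 2.73579 / 26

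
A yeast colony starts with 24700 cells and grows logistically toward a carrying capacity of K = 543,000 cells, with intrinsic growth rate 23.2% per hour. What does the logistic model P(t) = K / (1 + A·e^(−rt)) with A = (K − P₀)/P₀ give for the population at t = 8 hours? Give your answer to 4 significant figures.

≈ 126,900 cells

A = (543000 − 24700)/24700 = 20.98381
P(8) = 543000 / (1 + 20.98381·e^(−0.232·8)) = 543000 / (1 + 20.98381·0.156297)
= 543000 / 4.2797 ≈ 126878.15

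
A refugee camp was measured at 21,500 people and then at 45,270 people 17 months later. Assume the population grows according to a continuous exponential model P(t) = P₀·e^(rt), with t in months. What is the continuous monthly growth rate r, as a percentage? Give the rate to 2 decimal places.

45270 = 21500 · e^(r·17)
e^(17r) = 45270/21500 = 2.10558
r = ln(2.10558) / 17 = 0.74459 / 17

r ≈ 4.38% per month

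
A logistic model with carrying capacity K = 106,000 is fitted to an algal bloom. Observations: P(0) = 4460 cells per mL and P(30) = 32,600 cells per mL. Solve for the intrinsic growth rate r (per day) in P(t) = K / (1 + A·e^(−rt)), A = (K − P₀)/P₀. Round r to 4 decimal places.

A = (106000 − 4460)/4460 = 22.76682
32600 = 106000/(1 + 22.76682·e^(−r·30)) → e^(−30r) = (3.25153 − 1)/22.76682 = 0.098895
r = −ln(0.098895)/30 = 2.31369/30

r ≈ 0.0771 per day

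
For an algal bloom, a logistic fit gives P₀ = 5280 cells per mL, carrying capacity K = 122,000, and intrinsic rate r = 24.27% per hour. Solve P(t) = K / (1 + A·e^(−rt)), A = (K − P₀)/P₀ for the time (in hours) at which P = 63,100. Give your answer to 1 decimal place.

t ≈ 13.0 hours

A = (122000 − 5280)/5280 = 22.10606
63100 = 122000/(1 + 22.10606·e^(−0.2427t)) → 1 + 22.10606·e^(−0.2427t) = 1.93344
e^(−0.2427t) = 0.042225 → t = ln(23.68238)/0.2427 = 3.16473/0.2427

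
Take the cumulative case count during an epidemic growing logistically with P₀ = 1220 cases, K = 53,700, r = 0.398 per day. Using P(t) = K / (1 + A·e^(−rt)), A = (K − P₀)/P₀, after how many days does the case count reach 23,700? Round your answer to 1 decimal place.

A = (53700 − 1220)/1220 = 43.01639
23700 = 53700/(1 + 43.01639·e^(−0.398t)) → 1 + 43.01639·e^(−0.398t) = 2.26582
e^(−0.398t) = 0.029427 → t = ln(33.98295)/0.398 = 3.52586/0.398

t ≈ 8.9 days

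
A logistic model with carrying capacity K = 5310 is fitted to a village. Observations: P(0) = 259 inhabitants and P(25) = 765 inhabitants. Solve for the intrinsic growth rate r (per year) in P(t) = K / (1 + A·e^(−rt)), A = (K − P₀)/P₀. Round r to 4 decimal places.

A = (5310 − 259)/259 = 19.50193
765 = 5310/(1 + 19.50193·e^(−r·25)) → e^(−25r) = (6.94118 − 1)/19.50193 = 0.304646
r = −ln(0.304646)/25 = 1.18861/25

r ≈ 0.0475 per year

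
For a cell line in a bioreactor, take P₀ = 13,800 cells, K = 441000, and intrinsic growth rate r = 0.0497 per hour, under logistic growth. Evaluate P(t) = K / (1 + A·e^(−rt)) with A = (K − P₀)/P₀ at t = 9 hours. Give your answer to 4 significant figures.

≈ 21,210 cells

A = (441000 − 13800)/13800 = 30.95652
P(9) = 441000 / (1 + 30.95652·e^(−0.0497·9)) = 441000 / (1 + 30.95652·0.639352)
= 441000 / 20.79212 ≈ 21209.96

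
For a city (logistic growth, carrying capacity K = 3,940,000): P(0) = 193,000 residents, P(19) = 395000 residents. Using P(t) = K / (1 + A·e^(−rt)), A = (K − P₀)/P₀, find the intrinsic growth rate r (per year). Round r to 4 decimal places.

A = (3940000 − 193000)/193000 = 19.41451
395000 = 3940000/(1 + 19.41451·e^(−r·19)) → e^(−19r) = (9.97468 − 1)/19.41451 = 0.462267
r = −ln(0.462267)/19 = 0.77161/19

r ≈ 0.0406 per year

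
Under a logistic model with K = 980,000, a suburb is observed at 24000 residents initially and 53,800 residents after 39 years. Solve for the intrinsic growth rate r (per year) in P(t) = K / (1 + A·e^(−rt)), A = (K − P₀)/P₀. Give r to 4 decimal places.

r ≈ 0.0215 per year

A = (980000 − 24000)/24000 = 39.83333
53800 = 980000/(1 + 39.83333·e^(−r·39)) → e^(−39r) = (18.21561 − 1)/39.83333 = 0.432191
r = −ln(0.432191)/39 = 0.83889/39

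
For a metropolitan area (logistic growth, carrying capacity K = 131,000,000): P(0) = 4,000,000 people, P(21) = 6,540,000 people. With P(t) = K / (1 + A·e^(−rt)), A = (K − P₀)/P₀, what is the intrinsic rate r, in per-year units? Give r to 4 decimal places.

A = (131000000 − 4000000)/4000000 = 31.75
6540000 = 131000000/(1 + 31.75·e^(−r·21)) → e^(−21r) = (20.03058 − 1)/31.75 = 0.599388
r = −ln(0.599388)/21 = 0.51185/21

r ≈ 0.0244 per year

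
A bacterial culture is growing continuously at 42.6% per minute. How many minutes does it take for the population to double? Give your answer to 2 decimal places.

doubling time ≈ 1.63 minutes

doubling time = ln(2) / |r| = 0.69315 / 0.426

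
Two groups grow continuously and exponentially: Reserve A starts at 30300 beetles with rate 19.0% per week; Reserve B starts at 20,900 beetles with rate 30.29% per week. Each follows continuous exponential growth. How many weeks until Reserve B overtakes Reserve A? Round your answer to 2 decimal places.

t ≈ 3.29 weeks

30300·e^(0.19t) = 20900·e^(0.3029t)
30300/20900 = e^((0.3029 − 0.19)t) → ln(1.44976) = 0.1129·t
t = 0.3714 / 0.1129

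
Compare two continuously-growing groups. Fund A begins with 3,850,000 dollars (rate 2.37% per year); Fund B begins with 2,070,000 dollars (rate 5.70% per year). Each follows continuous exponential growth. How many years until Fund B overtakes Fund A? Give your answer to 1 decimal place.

3850000·e^(0.0237t) = 2070000·e^(0.057t)
3850000/2070000 = e^((0.057 − 0.0237)t) → ln(1.8599) = 0.0333·t
t = 0.62052 / 0.0333

t ≈ 18.6 years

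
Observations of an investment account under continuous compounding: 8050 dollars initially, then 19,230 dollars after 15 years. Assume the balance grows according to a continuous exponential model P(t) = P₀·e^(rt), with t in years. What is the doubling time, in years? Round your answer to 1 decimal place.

doubling time ≈ 11.9 years

r = ln(19230/8050) / 15 = ln(2.38882) / 15 ≈ 0.058053 per year
doubling time = ln 2 / |r| = 0.69315 / 0.058053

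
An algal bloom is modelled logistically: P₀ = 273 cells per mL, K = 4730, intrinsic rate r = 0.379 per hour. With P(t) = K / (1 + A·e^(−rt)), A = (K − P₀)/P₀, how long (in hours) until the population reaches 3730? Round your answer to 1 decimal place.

t ≈ 10.8 hours

A = (4730 − 273)/273 = 16.32601
3730 = 4730/(1 + 16.32601·e^(−0.379t)) → 1 + 16.32601·e^(−0.379t) = 1.2681
e^(−0.379t) = 0.016421 → t = ln(60.89601)/0.379 = 4.10917/0.379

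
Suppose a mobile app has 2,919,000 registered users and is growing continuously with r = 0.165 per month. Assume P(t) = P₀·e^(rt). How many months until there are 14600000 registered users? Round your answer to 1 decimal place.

14600000 = 2919000 · e^(0.165·t)
t = ln(14600000/2919000) / 0.165 = ln(5.00171) / 0.165 = 1.60978 / 0.165

t ≈ 9.8 months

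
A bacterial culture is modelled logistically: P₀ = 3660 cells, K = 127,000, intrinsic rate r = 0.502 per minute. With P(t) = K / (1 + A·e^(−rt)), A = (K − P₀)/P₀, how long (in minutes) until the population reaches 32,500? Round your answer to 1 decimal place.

t ≈ 4.9 minutes

A = (127000 − 3660)/3660 = 33.69945
32500 = 127000/(1 + 33.69945·e^(−0.502t)) → 1 + 33.69945·e^(−0.502t) = 3.90769
e^(−0.502t) = 0.086283 → t = ln(11.58976)/0.502 = 2.45012/0.502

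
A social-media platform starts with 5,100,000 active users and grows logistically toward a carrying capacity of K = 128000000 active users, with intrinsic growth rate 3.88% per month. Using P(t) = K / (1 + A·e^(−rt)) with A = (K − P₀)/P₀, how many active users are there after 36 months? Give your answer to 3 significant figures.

A = (128000000 − 5100000)/5100000 = 24.09804
P(36) = 128000000 / (1 + 24.09804·e^(−0.0388·36)) = 128000000 / (1 + 24.09804·0.247387)
= 128000000 / 6.96155 ≈ 18386710.45

≈ 18,400,000 active users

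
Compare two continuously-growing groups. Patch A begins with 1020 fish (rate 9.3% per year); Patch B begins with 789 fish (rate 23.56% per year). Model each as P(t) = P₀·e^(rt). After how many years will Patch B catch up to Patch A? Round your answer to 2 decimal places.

1020·e^(0.093t) = 789·e^(0.2356t)
1020/789 = e^((0.2356 − 0.093)t) → ln(1.29278) = 0.1426·t
t = 0.25679 / 0.1426

t ≈ 1.80 years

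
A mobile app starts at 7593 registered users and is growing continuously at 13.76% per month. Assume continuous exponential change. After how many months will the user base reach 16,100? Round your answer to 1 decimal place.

16100 = 7593 · e^(0.1376·t)
t = ln(16100/7593) / 0.1376 = ln(2.12037) / 0.1376 = 0.75159 / 0.1376

t ≈ 5.5 months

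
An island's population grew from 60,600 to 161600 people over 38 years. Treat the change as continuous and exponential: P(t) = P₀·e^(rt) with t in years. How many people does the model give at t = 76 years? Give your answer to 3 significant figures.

r = ln(161600/60600) / 38 ≈ 0.025811 per year
P(76) = 60600 · e^(0.025811·76) = 60600 · 7.11111 ≈ 430933.33

≈ 431,000 people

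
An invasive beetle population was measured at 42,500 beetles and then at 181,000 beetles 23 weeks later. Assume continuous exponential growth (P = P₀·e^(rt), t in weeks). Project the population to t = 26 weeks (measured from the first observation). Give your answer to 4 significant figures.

r = ln(181000/42500) / 23 ≈ 0.063 per week
P(26) = 42500 · e^(0.063·26) = 42500 · 5.14483 ≈ 218655.21

≈ 218,700 beetles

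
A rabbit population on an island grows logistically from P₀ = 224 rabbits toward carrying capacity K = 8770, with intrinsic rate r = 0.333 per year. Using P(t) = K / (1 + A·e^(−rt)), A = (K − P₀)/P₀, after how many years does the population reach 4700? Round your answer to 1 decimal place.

A = (8770 − 224)/224 = 38.15179
4700 = 8770/(1 + 38.15179·e^(−0.333t)) → 1 + 38.15179·e^(−0.333t) = 1.86596
e^(−0.333t) = 0.022698 → t = ln(44.05734)/0.333 = 3.78549/0.333

t ≈ 11.4 years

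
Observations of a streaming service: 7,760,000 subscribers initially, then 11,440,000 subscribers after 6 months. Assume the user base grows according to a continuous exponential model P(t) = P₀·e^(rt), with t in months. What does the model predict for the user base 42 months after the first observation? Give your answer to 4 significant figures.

r = ln(11440000/7760000) / 6 ≈ 0.064689 per month
P(42) = 7760000 · e^(0.064689·42) = 7760000 · 15.13387 ≈ 117438864.55

≈ 117,400,000 subscribers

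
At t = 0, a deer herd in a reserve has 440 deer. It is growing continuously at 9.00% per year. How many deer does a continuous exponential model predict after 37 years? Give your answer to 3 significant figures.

P(37) = 440 · e^(0.09·37) = 440 · e^(3.33)
= 440 · 27.93834 ≈ 12292.87

≈ 12,300 deer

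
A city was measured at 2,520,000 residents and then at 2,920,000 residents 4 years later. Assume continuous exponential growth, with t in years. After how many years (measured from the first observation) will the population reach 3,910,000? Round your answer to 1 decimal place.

r = ln(2920000/2520000) / 4 ≈ 0.036831 per year
t = ln(3910000/2520000) / r = 0.43928 / 0.036831 ≈ 11.927

t ≈ 11.9 years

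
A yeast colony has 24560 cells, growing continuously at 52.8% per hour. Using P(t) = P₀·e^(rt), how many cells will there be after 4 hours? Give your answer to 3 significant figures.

P(4) = 24560 · e^(0.528·4) = 24560 · e^(2.112)
= 24560 · 8.26475 ≈ 202982.36

≈ 203,000 cells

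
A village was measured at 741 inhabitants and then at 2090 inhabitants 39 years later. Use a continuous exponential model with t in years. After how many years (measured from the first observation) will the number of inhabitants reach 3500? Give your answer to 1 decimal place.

r = ln(2090/741) / 39 ≈ 0.026588 per year
t = ln(3500/741) / r = 1.55252 / 0.026588 ≈ 58.392

t ≈ 58.4 years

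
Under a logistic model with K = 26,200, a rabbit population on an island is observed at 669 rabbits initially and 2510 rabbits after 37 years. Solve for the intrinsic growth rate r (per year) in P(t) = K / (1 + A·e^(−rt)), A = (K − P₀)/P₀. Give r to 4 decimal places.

r ≈ 0.0378 per year

A = (26200 − 669)/669 = 38.16293
2510 = 26200/(1 + 38.16293·e^(−r·37)) → e^(−37r) = (10.43825 − 1)/38.16293 = 0.247315
r = −ln(0.247315)/37 = 1.39709/37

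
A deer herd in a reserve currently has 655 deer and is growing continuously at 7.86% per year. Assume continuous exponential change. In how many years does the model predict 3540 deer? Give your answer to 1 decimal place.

3540 = 655 · e^(0.0786·t)
t = ln(3540/655) / 0.0786 = ln(5.40458) / 0.0786 = 1.68725 / 0.0786

t ≈ 21.5 years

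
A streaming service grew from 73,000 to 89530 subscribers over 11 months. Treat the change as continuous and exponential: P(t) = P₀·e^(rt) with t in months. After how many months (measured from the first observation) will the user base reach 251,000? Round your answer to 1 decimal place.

r = ln(89530/73000) / 11 ≈ 0.018556 per month
t = ln(251000/73000) / r = 1.23499 / 0.018556 ≈ 66.555

t ≈ 66.6 months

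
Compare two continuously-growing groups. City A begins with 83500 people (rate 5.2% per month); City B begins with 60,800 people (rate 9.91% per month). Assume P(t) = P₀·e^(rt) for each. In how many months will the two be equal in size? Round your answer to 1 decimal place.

83500·e^(0.052t) = 60800·e^(0.0991t)
83500/60800 = e^((0.0991 − 0.052)t) → ln(1.37336) = 0.0471·t
t = 0.31726 / 0.0471

t ≈ 6.7 months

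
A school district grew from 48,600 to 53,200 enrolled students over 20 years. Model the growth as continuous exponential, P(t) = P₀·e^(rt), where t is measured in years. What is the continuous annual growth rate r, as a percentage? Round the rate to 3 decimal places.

r ≈ 0.452% per year

53200 = 48600 · e^(r·20)
e^(20r) = 53200/48600 = 1.09465
r = ln(1.09465) / 20 = 0.09043 / 20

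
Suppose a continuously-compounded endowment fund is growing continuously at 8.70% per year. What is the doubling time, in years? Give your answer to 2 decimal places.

doubling time = ln(2) / |r| = 0.69315 / 0.087

doubling time ≈ 7.97 years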